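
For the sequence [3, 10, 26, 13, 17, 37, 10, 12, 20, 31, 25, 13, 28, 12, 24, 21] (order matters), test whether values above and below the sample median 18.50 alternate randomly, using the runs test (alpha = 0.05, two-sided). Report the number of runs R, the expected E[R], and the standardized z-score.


Step 1: Compute median = 18.50; label A = above, B = below.
Labels in order: BBABBABBAAABABAA  (n_A = 8, n_B = 8)
Step 2: Count runs R = 10.
Step 3: Under H0 (random ordering), E[R] = 2*n_A*n_B/(n_A+n_B) + 1 = 2*8*8/16 + 1 = 9.0000.
        Var[R] = 2*n_A*n_B*(2*n_A*n_B - n_A - n_B) / ((n_A+n_B)^2 * (n_A+n_B-1)) = 14336/3840 = 3.7333.
        SD[R] = 1.9322.
Step 4: Continuity-corrected z = (R - 0.5 - E[R]) / SD[R] = (10 - 0.5 - 9.0000) / 1.9322 = 0.2588.
Step 5: Two-sided p-value via normal approximation = 2*(1 - Phi(|z|)) = 0.795809.
Step 6: alpha = 0.05. fail to reject H0.

R = 10, z = 0.2588, p = 0.795809, fail to reject H0.


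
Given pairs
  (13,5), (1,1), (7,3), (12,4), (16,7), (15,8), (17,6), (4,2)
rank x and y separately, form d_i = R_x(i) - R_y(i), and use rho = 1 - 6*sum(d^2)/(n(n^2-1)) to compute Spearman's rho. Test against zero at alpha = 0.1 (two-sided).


Step 1: Rank x and y separately (midranks; no ties here).
rank(x): 13->5, 1->1, 7->3, 12->4, 16->7, 15->6, 17->8, 4->2
rank(y): 5->5, 1->1, 3->3, 4->4, 7->7, 8->8, 6->6, 2->2
Step 2: d_i = R_x(i) - R_y(i); compute d_i^2.
  (5-5)^2=0, (1-1)^2=0, (3-3)^2=0, (4-4)^2=0, (7-7)^2=0, (6-8)^2=4, (8-6)^2=4, (2-2)^2=0
sum(d^2) = 8.
Step 3: rho = 1 - 6*8 / (8*(8^2 - 1)) = 1 - 48/504 = 0.904762.
Step 4: Under H0, t = rho * sqrt((n-2)/(1-rho^2)) = 5.2034 ~ t(6).
Step 5: Two-sided p-value from the t-distribution with 6 df = 0.002008.
Step 6: alpha = 0.1. reject H0.

rho = 0.9048, p = 0.002008, reject H0 at alpha = 0.1.


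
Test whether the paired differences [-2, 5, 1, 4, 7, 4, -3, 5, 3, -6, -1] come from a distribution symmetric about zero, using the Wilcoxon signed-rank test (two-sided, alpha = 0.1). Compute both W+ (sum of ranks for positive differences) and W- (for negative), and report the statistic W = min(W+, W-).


Step 1: Drop any zero differences (none here) and take |d_i|.
|d| = [2, 5, 1, 4, 7, 4, 3, 5, 3, 6, 1]
Step 2: Midrank |d_i| (ties get averaged ranks).
ranks: |2|->3, |5|->8.5, |1|->1.5, |4|->6.5, |7|->11, |4|->6.5, |3|->4.5, |5|->8.5, |3|->4.5, |6|->10, |1|->1.5
Step 3: Attach original signs; sum ranks with positive sign and with negative sign.
W+ = 8.5 + 1.5 + 6.5 + 11 + 6.5 + 8.5 + 4.5 = 47
W- = 3 + 4.5 + 10 + 1.5 = 19
(Check: W+ + W- = 66 should equal n(n+1)/2 = 66.)
Step 4: Test statistic W = min(W+, W-) = 19.
Step 5: Ties in |d|, so use the tie-corrected normal approximation.
        E[W] = n(n+1)/4 = 11*12/4 = 33.
        Tie groups: |d|=1 (t=2), |d|=3 (t=2), |d|=4 (t=2), |d|=5 (t=2); sum(t^3 - t) = 24.
        Var[W] = n(n+1)(2n+1)/24 - sum(t^3-t)/48 = 3036/24 - 24/48 = 126.
        z = (W - E[W]) / sqrt(Var[W]) = (19 - 33) / 11.2250 = -1.2472.
        Two-sided p = 2*Phi(z) = 0.212317.
Step 6: alpha = 0.1. fail to reject H0.

W+ = 47, W- = 19, W = min = 19, p = 0.212317, fail to reject H0.


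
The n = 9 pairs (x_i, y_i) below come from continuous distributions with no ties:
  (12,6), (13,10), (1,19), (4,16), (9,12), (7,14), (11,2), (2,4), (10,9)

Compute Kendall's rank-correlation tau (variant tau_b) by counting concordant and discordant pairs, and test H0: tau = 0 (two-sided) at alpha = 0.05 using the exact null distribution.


Step 1: Enumerate the 36 unordered pairs (i,j) with i<j and classify each by sign(x_j-x_i) * sign(y_j-y_i).
  (1,2):dx=+1,dy=+4->C; (1,3):dx=-11,dy=+13->D; (1,4):dx=-8,dy=+10->D; (1,5):dx=-3,dy=+6->D
  (1,6):dx=-5,dy=+8->D; (1,7):dx=-1,dy=-4->C; (1,8):dx=-10,dy=-2->C; (1,9):dx=-2,dy=+3->D
  (2,3):dx=-12,dy=+9->D; (2,4):dx=-9,dy=+6->D; (2,5):dx=-4,dy=+2->D; (2,6):dx=-6,dy=+4->D
  (2,7):dx=-2,dy=-8->C; (2,8):dx=-11,dy=-6->C; (2,9):dx=-3,dy=-1->C; (3,4):dx=+3,dy=-3->D
  (3,5):dx=+8,dy=-7->D; (3,6):dx=+6,dy=-5->D; (3,7):dx=+10,dy=-17->D; (3,8):dx=+1,dy=-15->D
  (3,9):dx=+9,dy=-10->D; (4,5):dx=+5,dy=-4->D; (4,6):dx=+3,dy=-2->D; (4,7):dx=+7,dy=-14->D
  (4,8):dx=-2,dy=-12->C; (4,9):dx=+6,dy=-7->D; (5,6):dx=-2,dy=+2->D; (5,7):dx=+2,dy=-10->D
  (5,8):dx=-7,dy=-8->C; (5,9):dx=+1,dy=-3->D; (6,7):dx=+4,dy=-12->D; (6,8):dx=-5,dy=-10->C
  (6,9):dx=+3,dy=-5->D; (7,8):dx=-9,dy=+2->D; (7,9):dx=-1,dy=+7->D; (8,9):dx=+8,dy=+5->C
Step 2: C = 10, D = 26, total pairs = 36.
Step 3: tau = (C - D)/(n(n-1)/2) = (10 - 26)/36 = -0.444444.
Step 4: Exact two-sided p-value (enumerate n! = 362880 permutations of y under H0): p = 0.119439.
Step 5: alpha = 0.05. fail to reject H0.

tau_b = -0.4444 (C=10, D=26), p = 0.119439, fail to reject H0.


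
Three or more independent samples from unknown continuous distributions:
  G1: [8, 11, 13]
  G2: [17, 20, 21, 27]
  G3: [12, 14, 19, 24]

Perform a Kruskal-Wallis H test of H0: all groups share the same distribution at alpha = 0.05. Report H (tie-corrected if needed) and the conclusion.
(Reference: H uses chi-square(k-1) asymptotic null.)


Step 1: Combine all N = 11 observations and assign midranks.
sorted (value, group, rank): (8,G1,1), (11,G1,2), (12,G3,3), (13,G1,4), (14,G3,5), (17,G2,6), (19,G3,7), (20,G2,8), (21,G2,9), (24,G3,10), (27,G2,11)
Step 2: Sum ranks within each group.
R_1 = 7 (n_1 = 3)
R_2 = 34 (n_2 = 4)
R_3 = 25 (n_3 = 4)
Step 3: H = 12/(N(N+1)) * sum(R_i^2/n_i) - 3(N+1)
     = 12/(11*12) * (7^2/3 + 34^2/4 + 25^2/4) - 3*12
     = 0.090909 * 461.583 - 36
     = 5.962121.
Step 4: No ties, so H is used without correction.
Step 5: Under H0, H ~ chi^2(2); p-value = 0.050739.
Step 6: alpha = 0.05. fail to reject H0.

H = 5.9621, df = 2, p = 0.050739, fail to reject H0.


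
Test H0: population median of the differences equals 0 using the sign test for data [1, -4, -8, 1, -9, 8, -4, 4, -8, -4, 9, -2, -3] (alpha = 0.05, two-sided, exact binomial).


Step 1: Discard zero differences. Original n = 13; n_eff = number of nonzero differences = 13.
Nonzero differences (with sign): +1, -4, -8, +1, -9, +8, -4, +4, -8, -4, +9, -2, -3
Step 2: Count signs: positive = 5, negative = 8.
Step 3: Under H0: P(positive) = 0.5, so the number of positives S ~ Bin(13, 0.5).
Step 4: Two-sided exact p-value = sum of Bin(13,0.5) probabilities at or below the observed probability = 0.581055.
Step 5: alpha = 0.05. fail to reject H0.

n_eff = 13, pos = 5, neg = 8, p = 0.581055, fail to reject H0.


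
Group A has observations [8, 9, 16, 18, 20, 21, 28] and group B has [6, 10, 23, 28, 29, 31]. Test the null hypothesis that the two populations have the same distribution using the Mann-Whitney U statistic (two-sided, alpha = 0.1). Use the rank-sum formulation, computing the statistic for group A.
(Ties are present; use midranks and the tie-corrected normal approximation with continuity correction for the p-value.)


Step 1: Combine and sort all 13 observations; assign midranks.
sorted (value, group): (6,Y), (8,X), (9,X), (10,Y), (16,X), (18,X), (20,X), (21,X), (23,Y), (28,X), (28,Y), (29,Y), (31,Y)
ranks: 6->1, 8->2, 9->3, 10->4, 16->5, 18->6, 20->7, 21->8, 23->9, 28->10.5, 28->10.5, 29->12, 31->13
Step 2: Rank sum for X: R1 = 2 + 3 + 5 + 6 + 7 + 8 + 10.5 = 41.5.
Step 3: U_X = R1 - n1(n1+1)/2 = 41.5 - 7*8/2 = 41.5 - 28 = 13.5.
       U_Y = n1*n2 - U_X = 42 - 13.5 = 28.5.
Step 4: Ties are present, so use the tie-corrected normal approximation (with continuity correction) for the p-value.
Step 5: p-value = 0.316645; compare to alpha = 0.1. fail to reject H0.

U_X = 13.5, p = 0.316645, fail to reject H0 at alpha = 0.1.


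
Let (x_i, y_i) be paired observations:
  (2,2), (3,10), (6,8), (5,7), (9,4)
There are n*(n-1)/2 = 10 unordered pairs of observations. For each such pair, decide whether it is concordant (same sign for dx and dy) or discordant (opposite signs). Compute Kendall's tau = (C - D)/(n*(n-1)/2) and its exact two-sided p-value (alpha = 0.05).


Step 1: Enumerate the 10 unordered pairs (i,j) with i<j and classify each by sign(x_j-x_i) * sign(y_j-y_i).
  (1,2):dx=+1,dy=+8->C; (1,3):dx=+4,dy=+6->C; (1,4):dx=+3,dy=+5->C; (1,5):dx=+7,dy=+2->C
  (2,3):dx=+3,dy=-2->D; (2,4):dx=+2,dy=-3->D; (2,5):dx=+6,dy=-6->D; (3,4):dx=-1,dy=-1->C
  (3,5):dx=+3,dy=-4->D; (4,5):dx=+4,dy=-3->D
Step 2: C = 5, D = 5, total pairs = 10.
Step 3: tau = (C - D)/(n(n-1)/2) = (5 - 5)/10 = 0.000000.
Step 4: Exact two-sided p-value (enumerate n! = 120 permutations of y under H0): p = 1.000000.
Step 5: alpha = 0.05. fail to reject H0.

tau_b = 0.0000 (C=5, D=5), p = 1.000000, fail to reject H0.


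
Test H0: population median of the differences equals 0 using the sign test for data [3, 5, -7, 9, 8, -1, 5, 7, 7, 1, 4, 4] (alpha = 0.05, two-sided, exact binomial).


Step 1: Discard zero differences. Original n = 12; n_eff = number of nonzero differences = 12.
Nonzero differences (with sign): +3, +5, -7, +9, +8, -1, +5, +7, +7, +1, +4, +4
Step 2: Count signs: positive = 10, negative = 2.
Step 3: Under H0: P(positive) = 0.5, so the number of positives S ~ Bin(12, 0.5).
Step 4: Two-sided exact p-value = sum of Bin(12,0.5) probabilities at or below the observed probability = 0.038574.
Step 5: alpha = 0.05. reject H0.

n_eff = 12, pos = 10, neg = 2, p = 0.038574, reject H0.


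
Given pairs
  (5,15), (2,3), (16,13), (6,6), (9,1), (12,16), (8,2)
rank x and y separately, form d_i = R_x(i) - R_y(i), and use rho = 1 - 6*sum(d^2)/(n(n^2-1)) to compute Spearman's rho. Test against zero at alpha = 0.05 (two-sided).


Step 1: Rank x and y separately (midranks; no ties here).
rank(x): 5->2, 2->1, 16->7, 6->3, 9->5, 12->6, 8->4
rank(y): 15->6, 3->3, 13->5, 6->4, 1->1, 16->7, 2->2
Step 2: d_i = R_x(i) - R_y(i); compute d_i^2.
  (2-6)^2=16, (1-3)^2=4, (7-5)^2=4, (3-4)^2=1, (5-1)^2=16, (6-7)^2=1, (4-2)^2=4
sum(d^2) = 46.
Step 3: rho = 1 - 6*46 / (7*(7^2 - 1)) = 1 - 276/336 = 0.178571.
Step 4: Under H0, t = rho * sqrt((n-2)/(1-rho^2)) = 0.4058 ~ t(5).
Step 5: Two-sided p-value from the t-distribution with 5 df = 0.701658.
Step 6: alpha = 0.05. fail to reject H0.

rho = 0.1786, p = 0.701658, fail to reject H0 at alpha = 0.05.


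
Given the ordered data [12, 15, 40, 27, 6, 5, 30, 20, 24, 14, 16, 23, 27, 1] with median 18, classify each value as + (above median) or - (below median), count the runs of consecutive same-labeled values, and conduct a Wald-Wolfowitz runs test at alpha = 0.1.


Step 1: Compute median = 18; label A = above, B = below.
Labels in order: BBAABBAAABBAAB  (n_A = 7, n_B = 7)
Step 2: Count runs R = 7.
Step 3: Under H0 (random ordering), E[R] = 2*n_A*n_B/(n_A+n_B) + 1 = 2*7*7/14 + 1 = 8.0000.
        Var[R] = 2*n_A*n_B*(2*n_A*n_B - n_A - n_B) / ((n_A+n_B)^2 * (n_A+n_B-1)) = 8232/2548 = 3.2308.
        SD[R] = 1.7974.
Step 4: Continuity-corrected z = (R + 0.5 - E[R]) / SD[R] = (7 + 0.5 - 8.0000) / 1.7974 = -0.2782.
Step 5: Two-sided p-value via normal approximation = 2*(1 - Phi(|z|)) = 0.780879.
Step 6: alpha = 0.1. fail to reject H0.

R = 7, z = -0.2782, p = 0.780879, fail to reject H0.


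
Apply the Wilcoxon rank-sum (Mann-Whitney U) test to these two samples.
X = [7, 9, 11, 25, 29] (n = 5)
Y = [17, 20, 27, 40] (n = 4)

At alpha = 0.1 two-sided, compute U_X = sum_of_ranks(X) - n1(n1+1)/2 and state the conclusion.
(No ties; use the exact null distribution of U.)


Step 1: Combine and sort all 9 observations; assign midranks.
sorted (value, group): (7,X), (9,X), (11,X), (17,Y), (20,Y), (25,X), (27,Y), (29,X), (40,Y)
ranks: 7->1, 9->2, 11->3, 17->4, 20->5, 25->6, 27->7, 29->8, 40->9
Step 2: Rank sum for X: R1 = 1 + 2 + 3 + 6 + 8 = 20.
Step 3: U_X = R1 - n1(n1+1)/2 = 20 - 5*6/2 = 20 - 15 = 5.
       U_Y = n1*n2 - U_X = 20 - 5 = 15.
Step 4: No ties, so the exact null distribution of U (based on enumerating the C(9,5) = 126 equally likely rank assignments) gives the two-sided p-value.
Step 5: p-value = 0.285714; compare to alpha = 0.1. fail to reject H0.

U_X = 5, p = 0.285714, fail to reject H0 at alpha = 0.1.


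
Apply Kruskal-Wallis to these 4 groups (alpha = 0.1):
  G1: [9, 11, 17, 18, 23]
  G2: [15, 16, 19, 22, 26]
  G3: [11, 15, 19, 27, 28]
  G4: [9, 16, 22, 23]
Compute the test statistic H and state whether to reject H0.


Step 1: Combine all N = 19 observations and assign midranks.
sorted (value, group, rank): (9,G1,1.5), (9,G4,1.5), (11,G1,3.5), (11,G3,3.5), (15,G2,5.5), (15,G3,5.5), (16,G2,7.5), (16,G4,7.5), (17,G1,9), (18,G1,10), (19,G2,11.5), (19,G3,11.5), (22,G2,13.5), (22,G4,13.5), (23,G1,15.5), (23,G4,15.5), (26,G2,17), (27,G3,18), (28,G3,19)
Step 2: Sum ranks within each group.
R_1 = 39.5 (n_1 = 5)
R_2 = 55 (n_2 = 5)
R_3 = 57.5 (n_3 = 5)
R_4 = 38 (n_4 = 4)
Step 3: H = 12/(N(N+1)) * sum(R_i^2/n_i) - 3(N+1)
     = 12/(19*20) * (39.5^2/5 + 55^2/5 + 57.5^2/5 + 38^2/4) - 3*20
     = 0.031579 * 1939.3 - 60
     = 1.241053.
Step 4: Ties present; correction factor C = 1 - 42/(19^3 - 19) = 0.993860. Corrected H = 1.241053 / 0.993860 = 1.248720.
Step 5: Under H0, H ~ chi^2(3); p-value = 0.741344.
Step 6: alpha = 0.1. fail to reject H0.

H = 1.2487, df = 3, p = 0.741344, fail to reject H0.


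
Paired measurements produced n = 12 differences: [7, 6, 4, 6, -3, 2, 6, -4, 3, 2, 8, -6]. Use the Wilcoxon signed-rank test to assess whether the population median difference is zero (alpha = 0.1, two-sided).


Step 1: Drop any zero differences (none here) and take |d_i|.
|d| = [7, 6, 4, 6, 3, 2, 6, 4, 3, 2, 8, 6]
Step 2: Midrank |d_i| (ties get averaged ranks).
ranks: |7|->11, |6|->8.5, |4|->5.5, |6|->8.5, |3|->3.5, |2|->1.5, |6|->8.5, |4|->5.5, |3|->3.5, |2|->1.5, |8|->12, |6|->8.5
Step 3: Attach original signs; sum ranks with positive sign and with negative sign.
W+ = 11 + 8.5 + 5.5 + 8.5 + 1.5 + 8.5 + 3.5 + 1.5 + 12 = 60.5
W- = 3.5 + 5.5 + 8.5 = 17.5
(Check: W+ + W- = 78 should equal n(n+1)/2 = 78.)
Step 4: Test statistic W = min(W+, W-) = 17.5.
Step 5: Ties in |d|, so use the tie-corrected normal approximation.
        E[W] = n(n+1)/4 = 12*13/4 = 39.
        Tie groups: |d|=2 (t=2), |d|=3 (t=2), |d|=4 (t=2), |d|=6 (t=4); sum(t^3 - t) = 78.
        Var[W] = n(n+1)(2n+1)/24 - sum(t^3-t)/48 = 3900/24 - 78/48 = 160.875.
        z = (W - E[W]) / sqrt(Var[W]) = (17.5 - 39) / 12.6837 = -1.6951.
        Two-sided p = 2*Phi(z) = 0.090057.
Step 6: alpha = 0.1. reject H0.

W+ = 60.5, W- = 17.5, W = min = 17.5, p = 0.090057, reject H0.


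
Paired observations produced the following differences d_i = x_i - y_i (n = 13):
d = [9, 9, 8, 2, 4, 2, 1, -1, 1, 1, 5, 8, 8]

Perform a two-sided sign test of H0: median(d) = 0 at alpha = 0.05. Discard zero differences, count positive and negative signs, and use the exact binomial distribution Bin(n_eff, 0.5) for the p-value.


Step 1: Discard zero differences. Original n = 13; n_eff = number of nonzero differences = 13.
Nonzero differences (with sign): +9, +9, +8, +2, +4, +2, +1, -1, +1, +1, +5, +8, +8
Step 2: Count signs: positive = 12, negative = 1.
Step 3: Under H0: P(positive) = 0.5, so the number of positives S ~ Bin(13, 0.5).
Step 4: Two-sided exact p-value = sum of Bin(13,0.5) probabilities at or below the observed probability = 0.003418.
Step 5: alpha = 0.05. reject H0.

n_eff = 13, pos = 12, neg = 1, p = 0.003418, reject H0.


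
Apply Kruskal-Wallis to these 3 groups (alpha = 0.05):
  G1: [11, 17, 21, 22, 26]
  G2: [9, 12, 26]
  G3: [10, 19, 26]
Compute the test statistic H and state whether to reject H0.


Step 1: Combine all N = 11 observations and assign midranks.
sorted (value, group, rank): (9,G2,1), (10,G3,2), (11,G1,3), (12,G2,4), (17,G1,5), (19,G3,6), (21,G1,7), (22,G1,8), (26,G1,10), (26,G2,10), (26,G3,10)
Step 2: Sum ranks within each group.
R_1 = 33 (n_1 = 5)
R_2 = 15 (n_2 = 3)
R_3 = 18 (n_3 = 3)
Step 3: H = 12/(N(N+1)) * sum(R_i^2/n_i) - 3(N+1)
     = 12/(11*12) * (33^2/5 + 15^2/3 + 18^2/3) - 3*12
     = 0.090909 * 400.8 - 36
     = 0.436364.
Step 4: Ties present; correction factor C = 1 - 24/(11^3 - 11) = 0.981818. Corrected H = 0.436364 / 0.981818 = 0.444444.
Step 5: Under H0, H ~ chi^2(2); p-value = 0.800737.
Step 6: alpha = 0.05. fail to reject H0.

H = 0.4444, df = 2, p = 0.800737, fail to reject H0.


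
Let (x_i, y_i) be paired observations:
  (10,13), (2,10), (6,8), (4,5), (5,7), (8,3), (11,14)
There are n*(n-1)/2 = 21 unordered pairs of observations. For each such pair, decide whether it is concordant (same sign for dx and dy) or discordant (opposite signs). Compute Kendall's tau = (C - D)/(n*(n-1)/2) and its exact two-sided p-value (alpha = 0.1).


Step 1: Enumerate the 21 unordered pairs (i,j) with i<j and classify each by sign(x_j-x_i) * sign(y_j-y_i).
  (1,2):dx=-8,dy=-3->C; (1,3):dx=-4,dy=-5->C; (1,4):dx=-6,dy=-8->C; (1,5):dx=-5,dy=-6->C
  (1,6):dx=-2,dy=-10->C; (1,7):dx=+1,dy=+1->C; (2,3):dx=+4,dy=-2->D; (2,4):dx=+2,dy=-5->D
  (2,5):dx=+3,dy=-3->D; (2,6):dx=+6,dy=-7->D; (2,7):dx=+9,dy=+4->C; (3,4):dx=-2,dy=-3->C
  (3,5):dx=-1,dy=-1->C; (3,6):dx=+2,dy=-5->D; (3,7):dx=+5,dy=+6->C; (4,5):dx=+1,dy=+2->C
  (4,6):dx=+4,dy=-2->D; (4,7):dx=+7,dy=+9->C; (5,6):dx=+3,dy=-4->D; (5,7):dx=+6,dy=+7->C
  (6,7):dx=+3,dy=+11->C
Step 2: C = 14, D = 7, total pairs = 21.
Step 3: tau = (C - D)/(n(n-1)/2) = (14 - 7)/21 = 0.333333.
Step 4: Exact two-sided p-value (enumerate n! = 5040 permutations of y under H0): p = 0.381349.
Step 5: alpha = 0.1. fail to reject H0.

tau_b = 0.3333 (C=14, D=7), p = 0.381349, fail to reject H0.


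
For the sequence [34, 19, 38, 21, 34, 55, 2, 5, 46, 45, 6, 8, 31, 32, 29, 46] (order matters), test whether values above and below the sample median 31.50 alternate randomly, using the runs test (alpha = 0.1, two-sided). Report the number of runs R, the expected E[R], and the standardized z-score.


Step 1: Compute median = 31.50; label A = above, B = below.
Labels in order: ABABAABBAABBBABA  (n_A = 8, n_B = 8)
Step 2: Count runs R = 11.
Step 3: Under H0 (random ordering), E[R] = 2*n_A*n_B/(n_A+n_B) + 1 = 2*8*8/16 + 1 = 9.0000.
        Var[R] = 2*n_A*n_B*(2*n_A*n_B - n_A - n_B) / ((n_A+n_B)^2 * (n_A+n_B-1)) = 14336/3840 = 3.7333.
        SD[R] = 1.9322.
Step 4: Continuity-corrected z = (R - 0.5 - E[R]) / SD[R] = (11 - 0.5 - 9.0000) / 1.9322 = 0.7763.
Step 5: Two-sided p-value via normal approximation = 2*(1 - Phi(|z|)) = 0.437558.
Step 6: alpha = 0.1. fail to reject H0.

R = 11, z = 0.7763, p = 0.437558, fail to reject H0.


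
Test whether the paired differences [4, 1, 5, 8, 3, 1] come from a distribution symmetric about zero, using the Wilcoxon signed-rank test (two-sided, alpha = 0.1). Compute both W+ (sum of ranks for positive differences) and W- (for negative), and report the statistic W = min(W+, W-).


Step 1: Drop any zero differences (none here) and take |d_i|.
|d| = [4, 1, 5, 8, 3, 1]
Step 2: Midrank |d_i| (ties get averaged ranks).
ranks: |4|->4, |1|->1.5, |5|->5, |8|->6, |3|->3, |1|->1.5
Step 3: Attach original signs; sum ranks with positive sign and with negative sign.
W+ = 4 + 1.5 + 5 + 6 + 3 + 1.5 = 21
W- = 0 = 0
(Check: W+ + W- = 21 should equal n(n+1)/2 = 21.)
Step 4: Test statistic W = min(W+, W-) = 0.
Step 5: Ties in |d|, so use the tie-corrected normal approximation.
        E[W] = n(n+1)/4 = 6*7/4 = 10.5.
        Tie groups: |d|=1 (t=2); sum(t^3 - t) = 6.
        Var[W] = n(n+1)(2n+1)/24 - sum(t^3-t)/48 = 546/24 - 6/48 = 22.625.
        z = (W - E[W]) / sqrt(Var[W]) = (0 - 10.5) / 4.7566 = -2.2075.
        Two-sided p = 2*Phi(z) = 0.027281.
Step 6: alpha = 0.1. reject H0.

W+ = 21, W- = 0, W = min = 0, p = 0.027281, reject H0.


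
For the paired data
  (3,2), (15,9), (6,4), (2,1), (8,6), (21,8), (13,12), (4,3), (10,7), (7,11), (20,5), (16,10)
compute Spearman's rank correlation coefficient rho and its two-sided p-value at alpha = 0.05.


Step 1: Rank x and y separately (midranks; no ties here).
rank(x): 3->2, 15->9, 6->4, 2->1, 8->6, 21->12, 13->8, 4->3, 10->7, 7->5, 20->11, 16->10
rank(y): 2->2, 9->9, 4->4, 1->1, 6->6, 8->8, 12->12, 3->3, 7->7, 11->11, 5->5, 10->10
Step 2: d_i = R_x(i) - R_y(i); compute d_i^2.
  (2-2)^2=0, (9-9)^2=0, (4-4)^2=0, (1-1)^2=0, (6-6)^2=0, (12-8)^2=16, (8-12)^2=16, (3-3)^2=0, (7-7)^2=0, (5-11)^2=36, (11-5)^2=36, (10-10)^2=0
sum(d^2) = 104.
Step 3: rho = 1 - 6*104 / (12*(12^2 - 1)) = 1 - 624/1716 = 0.636364.
Step 4: Under H0, t = rho * sqrt((n-2)/(1-rho^2)) = 2.6087 ~ t(10).
Step 5: Two-sided p-value from the t-distribution with 10 df = 0.026097.
Step 6: alpha = 0.05. reject H0.

rho = 0.6364, p = 0.026097, reject H0 at alpha = 0.05.


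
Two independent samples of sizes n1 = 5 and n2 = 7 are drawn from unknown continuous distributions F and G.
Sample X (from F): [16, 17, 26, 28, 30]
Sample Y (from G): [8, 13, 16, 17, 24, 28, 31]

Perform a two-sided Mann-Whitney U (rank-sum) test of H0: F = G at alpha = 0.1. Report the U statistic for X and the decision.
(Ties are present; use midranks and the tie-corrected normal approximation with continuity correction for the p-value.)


Step 1: Combine and sort all 12 observations; assign midranks.
sorted (value, group): (8,Y), (13,Y), (16,X), (16,Y), (17,X), (17,Y), (24,Y), (26,X), (28,X), (28,Y), (30,X), (31,Y)
ranks: 8->1, 13->2, 16->3.5, 16->3.5, 17->5.5, 17->5.5, 24->7, 26->8, 28->9.5, 28->9.5, 30->11, 31->12
Step 2: Rank sum for X: R1 = 3.5 + 5.5 + 8 + 9.5 + 11 = 37.5.
Step 3: U_X = R1 - n1(n1+1)/2 = 37.5 - 5*6/2 = 37.5 - 15 = 22.5.
       U_Y = n1*n2 - U_X = 35 - 22.5 = 12.5.
Step 4: Ties are present, so use the tie-corrected normal approximation (with continuity correction) for the p-value.
Step 5: p-value = 0.462546; compare to alpha = 0.1. fail to reject H0.

U_X = 22.5, p = 0.462546, fail to reject H0 at alpha = 0.1.


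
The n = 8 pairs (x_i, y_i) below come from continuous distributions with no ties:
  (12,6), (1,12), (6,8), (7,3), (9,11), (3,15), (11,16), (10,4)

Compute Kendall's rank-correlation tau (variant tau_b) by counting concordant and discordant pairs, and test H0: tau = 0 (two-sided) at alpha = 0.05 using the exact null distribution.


Step 1: Enumerate the 28 unordered pairs (i,j) with i<j and classify each by sign(x_j-x_i) * sign(y_j-y_i).
  (1,2):dx=-11,dy=+6->D; (1,3):dx=-6,dy=+2->D; (1,4):dx=-5,dy=-3->C; (1,5):dx=-3,dy=+5->D
  (1,6):dx=-9,dy=+9->D; (1,7):dx=-1,dy=+10->D; (1,8):dx=-2,dy=-2->C; (2,3):dx=+5,dy=-4->D
  (2,4):dx=+6,dy=-9->D; (2,5):dx=+8,dy=-1->D; (2,6):dx=+2,dy=+3->C; (2,7):dx=+10,dy=+4->C
  (2,8):dx=+9,dy=-8->D; (3,4):dx=+1,dy=-5->D; (3,5):dx=+3,dy=+3->C; (3,6):dx=-3,dy=+7->D
  (3,7):dx=+5,dy=+8->C; (3,8):dx=+4,dy=-4->D; (4,5):dx=+2,dy=+8->C; (4,6):dx=-4,dy=+12->D
  (4,7):dx=+4,dy=+13->C; (4,8):dx=+3,dy=+1->C; (5,6):dx=-6,dy=+4->D; (5,7):dx=+2,dy=+5->C
  (5,8):dx=+1,dy=-7->D; (6,7):dx=+8,dy=+1->C; (6,8):dx=+7,dy=-11->D; (7,8):dx=-1,dy=-12->C
Step 2: C = 12, D = 16, total pairs = 28.
Step 3: tau = (C - D)/(n(n-1)/2) = (12 - 16)/28 = -0.142857.
Step 4: Exact two-sided p-value (enumerate n! = 40320 permutations of y under H0): p = 0.719544.
Step 5: alpha = 0.05. fail to reject H0.

tau_b = -0.1429 (C=12, D=16), p = 0.719544, fail to reject H0.


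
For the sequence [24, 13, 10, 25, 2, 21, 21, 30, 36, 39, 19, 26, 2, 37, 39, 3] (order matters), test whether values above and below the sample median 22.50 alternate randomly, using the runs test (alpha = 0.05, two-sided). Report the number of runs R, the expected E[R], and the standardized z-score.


Step 1: Compute median = 22.50; label A = above, B = below.
Labels in order: ABBABBBAAABABAAB  (n_A = 8, n_B = 8)
Step 2: Count runs R = 10.
Step 3: Under H0 (random ordering), E[R] = 2*n_A*n_B/(n_A+n_B) + 1 = 2*8*8/16 + 1 = 9.0000.
        Var[R] = 2*n_A*n_B*(2*n_A*n_B - n_A - n_B) / ((n_A+n_B)^2 * (n_A+n_B-1)) = 14336/3840 = 3.7333.
        SD[R] = 1.9322.
Step 4: Continuity-corrected z = (R - 0.5 - E[R]) / SD[R] = (10 - 0.5 - 9.0000) / 1.9322 = 0.2588.
Step 5: Two-sided p-value via normal approximation = 2*(1 - Phi(|z|)) = 0.795809.
Step 6: alpha = 0.05. fail to reject H0.

R = 10, z = 0.2588, p = 0.795809, fail to reject H0.


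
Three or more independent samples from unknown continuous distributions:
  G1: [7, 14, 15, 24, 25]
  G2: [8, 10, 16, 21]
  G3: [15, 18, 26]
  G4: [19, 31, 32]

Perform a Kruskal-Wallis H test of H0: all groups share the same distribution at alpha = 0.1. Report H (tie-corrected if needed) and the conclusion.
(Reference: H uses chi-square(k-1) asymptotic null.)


Step 1: Combine all N = 15 observations and assign midranks.
sorted (value, group, rank): (7,G1,1), (8,G2,2), (10,G2,3), (14,G1,4), (15,G1,5.5), (15,G3,5.5), (16,G2,7), (18,G3,8), (19,G4,9), (21,G2,10), (24,G1,11), (25,G1,12), (26,G3,13), (31,G4,14), (32,G4,15)
Step 2: Sum ranks within each group.
R_1 = 33.5 (n_1 = 5)
R_2 = 22 (n_2 = 4)
R_3 = 26.5 (n_3 = 3)
R_4 = 38 (n_4 = 3)
Step 3: H = 12/(N(N+1)) * sum(R_i^2/n_i) - 3(N+1)
     = 12/(15*16) * (33.5^2/5 + 22^2/4 + 26.5^2/3 + 38^2/3) - 3*16
     = 0.050000 * 1060.87 - 48
     = 5.043333.
Step 4: Ties present; correction factor C = 1 - 6/(15^3 - 15) = 0.998214. Corrected H = 5.043333 / 0.998214 = 5.052355.
Step 5: Under H0, H ~ chi^2(3); p-value = 0.168003.
Step 6: alpha = 0.1. fail to reject H0.

H = 5.0524, df = 3, p = 0.168003, fail to reject H0.


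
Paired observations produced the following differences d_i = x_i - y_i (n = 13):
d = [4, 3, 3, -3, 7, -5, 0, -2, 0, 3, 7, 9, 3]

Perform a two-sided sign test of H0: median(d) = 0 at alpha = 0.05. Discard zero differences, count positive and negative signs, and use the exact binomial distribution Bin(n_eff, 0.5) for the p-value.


Step 1: Discard zero differences. Original n = 13; n_eff = number of nonzero differences = 11.
Nonzero differences (with sign): +4, +3, +3, -3, +7, -5, -2, +3, +7, +9, +3
Step 2: Count signs: positive = 8, negative = 3.
Step 3: Under H0: P(positive) = 0.5, so the number of positives S ~ Bin(11, 0.5).
Step 4: Two-sided exact p-value = sum of Bin(11,0.5) probabilities at or below the observed probability = 0.226562.
Step 5: alpha = 0.05. fail to reject H0.

n_eff = 11, pos = 8, neg = 3, p = 0.226562, fail to reject H0.


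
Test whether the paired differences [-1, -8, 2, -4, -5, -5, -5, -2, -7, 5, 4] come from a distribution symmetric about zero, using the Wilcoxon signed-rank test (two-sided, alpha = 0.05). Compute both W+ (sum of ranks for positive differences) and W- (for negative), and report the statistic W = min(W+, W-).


Step 1: Drop any zero differences (none here) and take |d_i|.
|d| = [1, 8, 2, 4, 5, 5, 5, 2, 7, 5, 4]
Step 2: Midrank |d_i| (ties get averaged ranks).
ranks: |1|->1, |8|->11, |2|->2.5, |4|->4.5, |5|->7.5, |5|->7.5, |5|->7.5, |2|->2.5, |7|->10, |5|->7.5, |4|->4.5
Step 3: Attach original signs; sum ranks with positive sign and with negative sign.
W+ = 2.5 + 7.5 + 4.5 = 14.5
W- = 1 + 11 + 4.5 + 7.5 + 7.5 + 7.5 + 2.5 + 10 = 51.5
(Check: W+ + W- = 66 should equal n(n+1)/2 = 66.)
Step 4: Test statistic W = min(W+, W-) = 14.5.
Step 5: Ties in |d|, so use the tie-corrected normal approximation.
        E[W] = n(n+1)/4 = 11*12/4 = 33.
        Tie groups: |d|=2 (t=2), |d|=4 (t=2), |d|=5 (t=4); sum(t^3 - t) = 72.
        Var[W] = n(n+1)(2n+1)/24 - sum(t^3-t)/48 = 3036/24 - 72/48 = 125.
        z = (W - E[W]) / sqrt(Var[W]) = (14.5 - 33) / 11.1803 = -1.6547.
        Two-sided p = 2*Phi(z) = 0.097987.
Step 6: alpha = 0.05. fail to reject H0.

W+ = 14.5, W- = 51.5, W = min = 14.5, p = 0.097987, fail to reject H0.


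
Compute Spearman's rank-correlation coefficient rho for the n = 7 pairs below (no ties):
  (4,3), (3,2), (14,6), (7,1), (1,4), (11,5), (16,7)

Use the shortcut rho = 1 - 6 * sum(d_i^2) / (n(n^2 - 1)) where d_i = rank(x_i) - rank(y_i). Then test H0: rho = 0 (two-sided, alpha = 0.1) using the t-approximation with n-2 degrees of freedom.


Step 1: Rank x and y separately (midranks; no ties here).
rank(x): 4->3, 3->2, 14->6, 7->4, 1->1, 11->5, 16->7
rank(y): 3->3, 2->2, 6->6, 1->1, 4->4, 5->5, 7->7
Step 2: d_i = R_x(i) - R_y(i); compute d_i^2.
  (3-3)^2=0, (2-2)^2=0, (6-6)^2=0, (4-1)^2=9, (1-4)^2=9, (5-5)^2=0, (7-7)^2=0
sum(d^2) = 18.
Step 3: rho = 1 - 6*18 / (7*(7^2 - 1)) = 1 - 108/336 = 0.678571.
Step 4: Under H0, t = rho * sqrt((n-2)/(1-rho^2)) = 2.0657 ~ t(5).
Step 5: Two-sided p-value from the t-distribution with 5 df = 0.093750.
Step 6: alpha = 0.1. reject H0.

rho = 0.6786, p = 0.093750, reject H0 at alpha = 0.1.


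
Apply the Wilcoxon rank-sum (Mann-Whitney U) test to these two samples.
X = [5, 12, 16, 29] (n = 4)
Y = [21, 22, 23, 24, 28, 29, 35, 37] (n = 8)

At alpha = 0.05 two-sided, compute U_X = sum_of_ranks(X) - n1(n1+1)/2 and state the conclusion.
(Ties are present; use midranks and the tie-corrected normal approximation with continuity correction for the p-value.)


Step 1: Combine and sort all 12 observations; assign midranks.
sorted (value, group): (5,X), (12,X), (16,X), (21,Y), (22,Y), (23,Y), (24,Y), (28,Y), (29,X), (29,Y), (35,Y), (37,Y)
ranks: 5->1, 12->2, 16->3, 21->4, 22->5, 23->6, 24->7, 28->8, 29->9.5, 29->9.5, 35->11, 37->12
Step 2: Rank sum for X: R1 = 1 + 2 + 3 + 9.5 = 15.5.
Step 3: U_X = R1 - n1(n1+1)/2 = 15.5 - 4*5/2 = 15.5 - 10 = 5.5.
       U_Y = n1*n2 - U_X = 32 - 5.5 = 26.5.
Step 4: Ties are present, so use the tie-corrected normal approximation (with continuity correction) for the p-value.
Step 5: p-value = 0.088869; compare to alpha = 0.05. fail to reject H0.

U_X = 5.5, p = 0.088869, fail to reject H0 at alpha = 0.05.


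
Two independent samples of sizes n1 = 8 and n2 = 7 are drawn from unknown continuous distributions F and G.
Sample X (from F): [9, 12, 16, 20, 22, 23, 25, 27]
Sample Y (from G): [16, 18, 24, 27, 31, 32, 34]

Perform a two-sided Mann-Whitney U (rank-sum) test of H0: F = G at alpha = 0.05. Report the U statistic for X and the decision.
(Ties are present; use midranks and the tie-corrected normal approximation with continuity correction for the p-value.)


Step 1: Combine and sort all 15 observations; assign midranks.
sorted (value, group): (9,X), (12,X), (16,X), (16,Y), (18,Y), (20,X), (22,X), (23,X), (24,Y), (25,X), (27,X), (27,Y), (31,Y), (32,Y), (34,Y)
ranks: 9->1, 12->2, 16->3.5, 16->3.5, 18->5, 20->6, 22->7, 23->8, 24->9, 25->10, 27->11.5, 27->11.5, 31->13, 32->14, 34->15
Step 2: Rank sum for X: R1 = 1 + 2 + 3.5 + 6 + 7 + 8 + 10 + 11.5 = 49.
Step 3: U_X = R1 - n1(n1+1)/2 = 49 - 8*9/2 = 49 - 36 = 13.
       U_Y = n1*n2 - U_X = 56 - 13 = 43.
Step 4: Ties are present, so use the tie-corrected normal approximation (with continuity correction) for the p-value.
Step 5: p-value = 0.092753; compare to alpha = 0.05. fail to reject H0.

U_X = 13, p = 0.092753, fail to reject H0 at alpha = 0.05.


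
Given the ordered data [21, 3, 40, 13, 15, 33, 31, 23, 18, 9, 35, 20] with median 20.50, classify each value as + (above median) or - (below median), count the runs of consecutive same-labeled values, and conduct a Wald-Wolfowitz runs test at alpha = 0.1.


Step 1: Compute median = 20.50; label A = above, B = below.
Labels in order: ABABBAAABBAB  (n_A = 6, n_B = 6)
Step 2: Count runs R = 8.
Step 3: Under H0 (random ordering), E[R] = 2*n_A*n_B/(n_A+n_B) + 1 = 2*6*6/12 + 1 = 7.0000.
        Var[R] = 2*n_A*n_B*(2*n_A*n_B - n_A - n_B) / ((n_A+n_B)^2 * (n_A+n_B-1)) = 4320/1584 = 2.7273.
        SD[R] = 1.6514.
Step 4: Continuity-corrected z = (R - 0.5 - E[R]) / SD[R] = (8 - 0.5 - 7.0000) / 1.6514 = 0.3028.
Step 5: Two-sided p-value via normal approximation = 2*(1 - Phi(|z|)) = 0.762069.
Step 6: alpha = 0.1. fail to reject H0.

R = 8, z = 0.3028, p = 0.762069, fail to reject H0.


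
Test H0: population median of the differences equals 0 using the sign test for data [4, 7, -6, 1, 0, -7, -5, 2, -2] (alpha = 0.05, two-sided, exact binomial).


Step 1: Discard zero differences. Original n = 9; n_eff = number of nonzero differences = 8.
Nonzero differences (with sign): +4, +7, -6, +1, -7, -5, +2, -2
Step 2: Count signs: positive = 4, negative = 4.
Step 3: Under H0: P(positive) = 0.5, so the number of positives S ~ Bin(8, 0.5).
Step 4: Two-sided exact p-value = sum of Bin(8,0.5) probabilities at or below the observed probability = 1.000000.
Step 5: alpha = 0.05. fail to reject H0.

n_eff = 8, pos = 4, neg = 4, p = 1.000000, fail to reject H0.


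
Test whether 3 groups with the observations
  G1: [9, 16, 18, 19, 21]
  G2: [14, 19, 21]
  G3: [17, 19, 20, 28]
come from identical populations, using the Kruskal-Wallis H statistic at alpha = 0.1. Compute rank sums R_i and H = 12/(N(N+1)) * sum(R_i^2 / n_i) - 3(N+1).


Step 1: Combine all N = 12 observations and assign midranks.
sorted (value, group, rank): (9,G1,1), (14,G2,2), (16,G1,3), (17,G3,4), (18,G1,5), (19,G1,7), (19,G2,7), (19,G3,7), (20,G3,9), (21,G1,10.5), (21,G2,10.5), (28,G3,12)
Step 2: Sum ranks within each group.
R_1 = 26.5 (n_1 = 5)
R_2 = 19.5 (n_2 = 3)
R_3 = 32 (n_3 = 4)
Step 3: H = 12/(N(N+1)) * sum(R_i^2/n_i) - 3(N+1)
     = 12/(12*13) * (26.5^2/5 + 19.5^2/3 + 32^2/4) - 3*13
     = 0.076923 * 523.2 - 39
     = 1.246154.
Step 4: Ties present; correction factor C = 1 - 30/(12^3 - 12) = 0.982517. Corrected H = 1.246154 / 0.982517 = 1.268327.
Step 5: Under H0, H ~ chi^2(2); p-value = 0.530379.
Step 6: alpha = 0.1. fail to reject H0.

H = 1.2683, df = 2, p = 0.530379, fail to reject H0.


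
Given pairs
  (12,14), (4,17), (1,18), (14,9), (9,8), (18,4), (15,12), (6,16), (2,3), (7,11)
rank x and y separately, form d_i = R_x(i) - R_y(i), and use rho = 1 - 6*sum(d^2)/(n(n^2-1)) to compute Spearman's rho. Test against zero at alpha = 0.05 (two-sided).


Step 1: Rank x and y separately (midranks; no ties here).
rank(x): 12->7, 4->3, 1->1, 14->8, 9->6, 18->10, 15->9, 6->4, 2->2, 7->5
rank(y): 14->7, 17->9, 18->10, 9->4, 8->3, 4->2, 12->6, 16->8, 3->1, 11->5
Step 2: d_i = R_x(i) - R_y(i); compute d_i^2.
  (7-7)^2=0, (3-9)^2=36, (1-10)^2=81, (8-4)^2=16, (6-3)^2=9, (10-2)^2=64, (9-6)^2=9, (4-8)^2=16, (2-1)^2=1, (5-5)^2=0
sum(d^2) = 232.
Step 3: rho = 1 - 6*232 / (10*(10^2 - 1)) = 1 - 1392/990 = -0.406061.
Step 4: Under H0, t = rho * sqrt((n-2)/(1-rho^2)) = -1.2568 ~ t(8).
Step 5: Two-sided p-value from the t-distribution with 8 df = 0.244282.
Step 6: alpha = 0.05. fail to reject H0.

rho = -0.4061, p = 0.244282, fail to reject H0 at alpha = 0.05.


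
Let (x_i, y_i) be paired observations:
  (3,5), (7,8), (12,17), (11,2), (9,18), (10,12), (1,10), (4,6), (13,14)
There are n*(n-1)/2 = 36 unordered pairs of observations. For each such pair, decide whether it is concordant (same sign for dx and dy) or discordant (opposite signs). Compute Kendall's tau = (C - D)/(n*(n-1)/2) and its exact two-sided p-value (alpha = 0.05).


Step 1: Enumerate the 36 unordered pairs (i,j) with i<j and classify each by sign(x_j-x_i) * sign(y_j-y_i).
  (1,2):dx=+4,dy=+3->C; (1,3):dx=+9,dy=+12->C; (1,4):dx=+8,dy=-3->D; (1,5):dx=+6,dy=+13->C
  (1,6):dx=+7,dy=+7->C; (1,7):dx=-2,dy=+5->D; (1,8):dx=+1,dy=+1->C; (1,9):dx=+10,dy=+9->C
  (2,3):dx=+5,dy=+9->C; (2,4):dx=+4,dy=-6->D; (2,5):dx=+2,dy=+10->C; (2,6):dx=+3,dy=+4->C
  (2,7):dx=-6,dy=+2->D; (2,8):dx=-3,dy=-2->C; (2,9):dx=+6,dy=+6->C; (3,4):dx=-1,dy=-15->C
  (3,5):dx=-3,dy=+1->D; (3,6):dx=-2,dy=-5->C; (3,7):dx=-11,dy=-7->C; (3,8):dx=-8,dy=-11->C
  (3,9):dx=+1,dy=-3->D; (4,5):dx=-2,dy=+16->D; (4,6):dx=-1,dy=+10->D; (4,7):dx=-10,dy=+8->D
  (4,8):dx=-7,dy=+4->D; (4,9):dx=+2,dy=+12->C; (5,6):dx=+1,dy=-6->D; (5,7):dx=-8,dy=-8->C
  (5,8):dx=-5,dy=-12->C; (5,9):dx=+4,dy=-4->D; (6,7):dx=-9,dy=-2->C; (6,8):dx=-6,dy=-6->C
  (6,9):dx=+3,dy=+2->C; (7,8):dx=+3,dy=-4->D; (7,9):dx=+12,dy=+4->C; (8,9):dx=+9,dy=+8->C
Step 2: C = 23, D = 13, total pairs = 36.
Step 3: tau = (C - D)/(n(n-1)/2) = (23 - 13)/36 = 0.277778.
Step 4: Exact two-sided p-value (enumerate n! = 362880 permutations of y under H0): p = 0.358488.
Step 5: alpha = 0.05. fail to reject H0.

tau_b = 0.2778 (C=23, D=13), p = 0.358488, fail to reject H0.


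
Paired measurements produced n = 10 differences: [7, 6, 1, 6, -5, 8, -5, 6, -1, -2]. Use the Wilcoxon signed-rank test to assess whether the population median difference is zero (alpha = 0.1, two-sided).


Step 1: Drop any zero differences (none here) and take |d_i|.
|d| = [7, 6, 1, 6, 5, 8, 5, 6, 1, 2]
Step 2: Midrank |d_i| (ties get averaged ranks).
ranks: |7|->9, |6|->7, |1|->1.5, |6|->7, |5|->4.5, |8|->10, |5|->4.5, |6|->7, |1|->1.5, |2|->3
Step 3: Attach original signs; sum ranks with positive sign and with negative sign.
W+ = 9 + 7 + 1.5 + 7 + 10 + 7 = 41.5
W- = 4.5 + 4.5 + 1.5 + 3 = 13.5
(Check: W+ + W- = 55 should equal n(n+1)/2 = 55.)
Step 4: Test statistic W = min(W+, W-) = 13.5.
Step 5: Ties in |d|, so use the tie-corrected normal approximation.
        E[W] = n(n+1)/4 = 10*11/4 = 27.5.
        Tie groups: |d|=1 (t=2), |d|=5 (t=2), |d|=6 (t=3); sum(t^3 - t) = 36.
        Var[W] = n(n+1)(2n+1)/24 - sum(t^3-t)/48 = 2310/24 - 36/48 = 95.5.
        z = (W - E[W]) / sqrt(Var[W]) = (13.5 - 27.5) / 9.7724 = -1.4326.
        Two-sided p = 2*Phi(z) = 0.151971.
Step 6: alpha = 0.1. fail to reject H0.

W+ = 41.5, W- = 13.5, W = min = 13.5, p = 0.151971, fail to reject H0.


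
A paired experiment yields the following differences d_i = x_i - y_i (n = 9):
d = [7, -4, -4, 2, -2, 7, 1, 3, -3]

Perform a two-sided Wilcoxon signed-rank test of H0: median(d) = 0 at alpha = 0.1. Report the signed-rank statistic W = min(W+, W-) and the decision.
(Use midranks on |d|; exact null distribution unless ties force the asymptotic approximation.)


Step 1: Drop any zero differences (none here) and take |d_i|.
|d| = [7, 4, 4, 2, 2, 7, 1, 3, 3]
Step 2: Midrank |d_i| (ties get averaged ranks).
ranks: |7|->8.5, |4|->6.5, |4|->6.5, |2|->2.5, |2|->2.5, |7|->8.5, |1|->1, |3|->4.5, |3|->4.5
Step 3: Attach original signs; sum ranks with positive sign and with negative sign.
W+ = 8.5 + 2.5 + 8.5 + 1 + 4.5 = 25
W- = 6.5 + 6.5 + 2.5 + 4.5 = 20
(Check: W+ + W- = 45 should equal n(n+1)/2 = 45.)
Step 4: Test statistic W = min(W+, W-) = 20.
Step 5: Ties in |d|, so use the tie-corrected normal approximation.
        E[W] = n(n+1)/4 = 9*10/4 = 22.5.
        Tie groups: |d|=2 (t=2), |d|=3 (t=2), |d|=4 (t=2), |d|=7 (t=2); sum(t^3 - t) = 24.
        Var[W] = n(n+1)(2n+1)/24 - sum(t^3-t)/48 = 1710/24 - 24/48 = 70.75.
        z = (W - E[W]) / sqrt(Var[W]) = (20 - 22.5) / 8.4113 = -0.2972.
        Two-sided p = 2*Phi(z) = 0.766299.
Step 6: alpha = 0.1. fail to reject H0.

W+ = 25, W- = 20, W = min = 20, p = 0.766299, fail to reject H0.


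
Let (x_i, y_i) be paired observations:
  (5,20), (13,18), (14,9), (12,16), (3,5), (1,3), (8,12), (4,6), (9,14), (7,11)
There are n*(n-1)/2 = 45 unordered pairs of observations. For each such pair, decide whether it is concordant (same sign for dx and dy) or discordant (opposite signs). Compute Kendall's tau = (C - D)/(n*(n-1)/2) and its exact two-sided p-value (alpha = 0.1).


Step 1: Enumerate the 45 unordered pairs (i,j) with i<j and classify each by sign(x_j-x_i) * sign(y_j-y_i).
  (1,2):dx=+8,dy=-2->D; (1,3):dx=+9,dy=-11->D; (1,4):dx=+7,dy=-4->D; (1,5):dx=-2,dy=-15->C
  (1,6):dx=-4,dy=-17->C; (1,7):dx=+3,dy=-8->D; (1,8):dx=-1,dy=-14->C; (1,9):dx=+4,dy=-6->D
  (1,10):dx=+2,dy=-9->D; (2,3):dx=+1,dy=-9->D; (2,4):dx=-1,dy=-2->C; (2,5):dx=-10,dy=-13->C
  (2,6):dx=-12,dy=-15->C; (2,7):dx=-5,dy=-6->C; (2,8):dx=-9,dy=-12->C; (2,9):dx=-4,dy=-4->C
  (2,10):dx=-6,dy=-7->C; (3,4):dx=-2,dy=+7->D; (3,5):dx=-11,dy=-4->C; (3,6):dx=-13,dy=-6->C
  (3,7):dx=-6,dy=+3->D; (3,8):dx=-10,dy=-3->C; (3,9):dx=-5,dy=+5->D; (3,10):dx=-7,dy=+2->D
  (4,5):dx=-9,dy=-11->C; (4,6):dx=-11,dy=-13->C; (4,7):dx=-4,dy=-4->C; (4,8):dx=-8,dy=-10->C
  (4,9):dx=-3,dy=-2->C; (4,10):dx=-5,dy=-5->C; (5,6):dx=-2,dy=-2->C; (5,7):dx=+5,dy=+7->C
  (5,8):dx=+1,dy=+1->C; (5,9):dx=+6,dy=+9->C; (5,10):dx=+4,dy=+6->C; (6,7):dx=+7,dy=+9->C
  (6,8):dx=+3,dy=+3->C; (6,9):dx=+8,dy=+11->C; (6,10):dx=+6,dy=+8->C; (7,8):dx=-4,dy=-6->C
  (7,9):dx=+1,dy=+2->C; (7,10):dx=-1,dy=-1->C; (8,9):dx=+5,dy=+8->C; (8,10):dx=+3,dy=+5->C
  (9,10):dx=-2,dy=-3->C
Step 2: C = 34, D = 11, total pairs = 45.
Step 3: tau = (C - D)/(n(n-1)/2) = (34 - 11)/45 = 0.511111.
Step 4: Exact two-sided p-value (enumerate n! = 3628800 permutations of y under H0): p = 0.046623.
Step 5: alpha = 0.1. reject H0.

tau_b = 0.5111 (C=34, D=11), p = 0.046623, reject H0.


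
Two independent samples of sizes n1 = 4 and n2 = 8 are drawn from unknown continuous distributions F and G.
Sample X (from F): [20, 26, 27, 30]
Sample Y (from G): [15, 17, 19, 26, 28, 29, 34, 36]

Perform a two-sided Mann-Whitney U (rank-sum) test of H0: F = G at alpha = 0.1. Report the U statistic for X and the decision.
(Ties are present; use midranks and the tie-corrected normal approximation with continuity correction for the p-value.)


Step 1: Combine and sort all 12 observations; assign midranks.
sorted (value, group): (15,Y), (17,Y), (19,Y), (20,X), (26,X), (26,Y), (27,X), (28,Y), (29,Y), (30,X), (34,Y), (36,Y)
ranks: 15->1, 17->2, 19->3, 20->4, 26->5.5, 26->5.5, 27->7, 28->8, 29->9, 30->10, 34->11, 36->12
Step 2: Rank sum for X: R1 = 4 + 5.5 + 7 + 10 = 26.5.
Step 3: U_X = R1 - n1(n1+1)/2 = 26.5 - 4*5/2 = 26.5 - 10 = 16.5.
       U_Y = n1*n2 - U_X = 32 - 16.5 = 15.5.
Step 4: Ties are present, so use the tie-corrected normal approximation (with continuity correction) for the p-value.
Step 5: p-value = 1.000000; compare to alpha = 0.1. fail to reject H0.

U_X = 16.5, p = 1.000000, fail to reject H0 at alpha = 0.1.
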